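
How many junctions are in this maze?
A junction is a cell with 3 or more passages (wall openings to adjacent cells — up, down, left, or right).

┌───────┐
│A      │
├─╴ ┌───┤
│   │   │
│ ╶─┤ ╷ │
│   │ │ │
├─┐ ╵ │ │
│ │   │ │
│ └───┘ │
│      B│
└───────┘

Checking each cell for number of passages:

Junctions found (3+ passages):
  (0, 1): 3 passages
Total junctions: 1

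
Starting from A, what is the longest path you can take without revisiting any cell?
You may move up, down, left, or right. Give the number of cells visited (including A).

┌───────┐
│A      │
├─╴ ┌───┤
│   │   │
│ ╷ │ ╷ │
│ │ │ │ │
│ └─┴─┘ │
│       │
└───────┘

Finding longest simple path using DFS:
Start: (0, 0)
Longest path visits 13 cells
Path: A → right → down → left → down → down → right → right → right → up → up → left → down

Solution:

┌───────┐
│A ↓    │
├─╴ ┌───┤
│↓ ↲│↓ ↰│
│ ╷ │ ╷ │
│↓│ │B│↑│
│ └─┴─┘ │
│↳ → → ↑│
└───────┘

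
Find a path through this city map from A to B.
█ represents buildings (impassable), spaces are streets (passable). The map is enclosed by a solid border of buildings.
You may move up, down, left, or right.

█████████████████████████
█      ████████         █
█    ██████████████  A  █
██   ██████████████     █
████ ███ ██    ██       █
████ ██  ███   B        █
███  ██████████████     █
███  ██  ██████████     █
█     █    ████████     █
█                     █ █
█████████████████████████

Finding the shortest path from A to B:
Movement: cardinal only
Path length: 9 steps
Directions: down → down → down → left → left → left → left → left → left

Solution:

█████████████████████████
█      ████████         █
█    ██████████████  A  █
██   ██████████████  ↓  █
████ ███ ██    ██    ↓  █
████ ██  ███   B←←←←←↲  █
███  ██████████████     █
███  ██  ██████████     █
█     █    ████████     █
█                     █ █
█████████████████████████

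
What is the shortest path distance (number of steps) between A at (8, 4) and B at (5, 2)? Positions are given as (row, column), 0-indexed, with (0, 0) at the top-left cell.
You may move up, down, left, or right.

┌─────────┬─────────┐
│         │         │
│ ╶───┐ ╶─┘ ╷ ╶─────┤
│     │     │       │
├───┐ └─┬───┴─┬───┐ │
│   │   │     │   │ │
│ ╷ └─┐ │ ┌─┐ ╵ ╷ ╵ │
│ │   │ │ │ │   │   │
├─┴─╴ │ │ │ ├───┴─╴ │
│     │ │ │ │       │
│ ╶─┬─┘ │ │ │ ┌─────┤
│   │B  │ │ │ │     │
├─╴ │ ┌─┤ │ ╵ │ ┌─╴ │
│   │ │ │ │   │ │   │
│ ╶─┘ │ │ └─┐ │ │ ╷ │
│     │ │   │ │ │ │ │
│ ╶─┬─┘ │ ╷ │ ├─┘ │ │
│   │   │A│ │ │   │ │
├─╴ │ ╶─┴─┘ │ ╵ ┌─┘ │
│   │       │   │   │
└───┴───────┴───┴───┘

Finding path from (8, 4) to (5, 2):
Path: (8,4) → (7,4) → (6,4) → (5,4) → (4,4) → (3,4) → (2,4) → (2,5) → (2,6) → (3,6) → (3,7) → (2,7) → (2,8) → (3,8) → (3,9) → (2,9) → (1,9) → (1,8) → (1,7) → (1,6) → (0,6) → (0,5) → (1,5) → (1,4) → (1,3) → (0,3) → (0,2) → (0,1) → (0,0) → (1,0) → (1,1) → (1,2) → (2,2) → (2,3) → (3,3) → (4,3) → (5,3) → (5,2)
Distance: 37 steps

Solution:

┌─────────┬─────────┐
│↓ ← ← ↰  │↓ ↰      │
│ ╶───┐ ╶─┘ ╷ ╶─────┤
│↳ → ↓│↑ ← ↲│↑ ← ← ↰│
├───┐ └─┬───┴─┬───┐ │
│   │↳ ↓│↱ → ↓│↱ ↓│↑│
│ ╷ └─┐ │ ┌─┐ ╵ ╷ ╵ │
│ │   │↓│↑│ │↳ ↑│↳ ↑│
├─┴─╴ │ │ │ ├───┴─╴ │
│     │↓│↑│ │       │
│ ╶─┬─┘ │ │ │ ┌─────┤
│   │B ↲│↑│ │ │     │
├─╴ │ ┌─┤ │ ╵ │ ┌─╴ │
│   │ │ │↑│   │ │   │
│ ╶─┘ │ │ └─┐ │ │ ╷ │
│     │ │↑  │ │ │ │ │
│ ╶─┬─┘ │ ╷ │ ├─┘ │ │
│   │   │A│ │ │   │ │
├─╴ │ ╶─┴─┘ │ ╵ ┌─┘ │
│   │       │   │   │
└───┴───────┴───┴───┘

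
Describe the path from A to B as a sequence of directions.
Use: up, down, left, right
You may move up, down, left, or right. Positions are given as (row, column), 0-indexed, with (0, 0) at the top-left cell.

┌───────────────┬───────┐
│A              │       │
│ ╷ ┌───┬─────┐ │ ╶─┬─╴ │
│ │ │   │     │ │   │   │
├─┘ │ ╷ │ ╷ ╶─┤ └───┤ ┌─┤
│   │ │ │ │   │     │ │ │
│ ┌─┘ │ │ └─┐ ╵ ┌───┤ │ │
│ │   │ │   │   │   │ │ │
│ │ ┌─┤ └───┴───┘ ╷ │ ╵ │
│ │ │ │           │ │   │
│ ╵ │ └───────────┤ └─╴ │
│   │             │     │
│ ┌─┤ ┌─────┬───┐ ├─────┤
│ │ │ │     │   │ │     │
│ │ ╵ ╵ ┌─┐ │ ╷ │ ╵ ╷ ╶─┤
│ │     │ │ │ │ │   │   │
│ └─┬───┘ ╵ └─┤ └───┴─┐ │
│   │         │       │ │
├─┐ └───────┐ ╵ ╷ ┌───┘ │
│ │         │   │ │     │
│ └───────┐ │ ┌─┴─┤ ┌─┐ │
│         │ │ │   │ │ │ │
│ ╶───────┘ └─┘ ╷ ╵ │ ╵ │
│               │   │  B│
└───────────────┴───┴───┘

Finding the path and converting it to directions:
Path through cells: (0,0) → (0,1) → (1,1) → (2,1) → (2,0) → (3,0) → (4,0) → (5,0) → (6,0) → (7,0) → (8,0) → (8,1) → (9,1) → (9,2) → (9,3) → (9,4) → (9,5) → (10,5) → (11,5) → (11,6) → (11,7) → (10,7) → (10,8) → (11,8) → (11,9) → (10,9) → (9,9) → (9,10) → (9,11) → (10,11) → (11,11)
Directions: right, down, down, left, down, down, down, down, down, down, right, down, right, right, right, right, down, down, right, right, up, right, down, right, up, up, right, right, down, down

Solution:

┌───────────────┬───────┐
│A ↓            │       │
│ ╷ ┌───┬─────┐ │ ╶─┬─╴ │
│ │↓│   │     │ │   │   │
├─┘ │ ╷ │ ╷ ╶─┤ └───┤ ┌─┤
│↓ ↲│ │ │ │   │     │ │ │
│ ┌─┘ │ │ └─┐ ╵ ┌───┤ │ │
│↓│   │ │   │   │   │ │ │
│ │ ┌─┤ └───┴───┘ ╷ │ ╵ │
│↓│ │ │           │ │   │
│ ╵ │ └───────────┤ └─╴ │
│↓  │             │     │
│ ┌─┤ ┌─────┬───┐ ├─────┤
│↓│ │ │     │   │ │     │
│ │ ╵ ╵ ┌─┐ │ ╷ │ ╵ ╷ ╶─┤
│↓│     │ │ │ │ │   │   │
│ └─┬───┘ ╵ └─┤ └───┴─┐ │
│↳ ↓│         │       │ │
├─┐ └───────┐ ╵ ╷ ┌───┘ │
│ │↳ → → → ↓│   │ │↱ → ↓│
│ └───────┐ │ ┌─┴─┤ ┌─┐ │
│         │↓│ │↱ ↓│↑│ │↓│
│ ╶───────┘ └─┘ ╷ ╵ │ ╵ │
│          ↳ → ↑│↳ ↑│  B│
└───────────────┴───┴───┘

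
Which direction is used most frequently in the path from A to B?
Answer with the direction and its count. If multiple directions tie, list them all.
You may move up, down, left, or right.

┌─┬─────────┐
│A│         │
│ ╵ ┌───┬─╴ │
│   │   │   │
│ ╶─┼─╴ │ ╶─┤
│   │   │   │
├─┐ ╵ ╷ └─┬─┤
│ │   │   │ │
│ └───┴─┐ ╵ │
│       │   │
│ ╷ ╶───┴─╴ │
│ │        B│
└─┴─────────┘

Directions: down, down, right, down, right, up, right, down, right, down, right, down
Counts: {'down': 6, 'right': 5, 'up': 1}
Most common: down (6 times)

Solution:

┌─┬─────────┐
│A│         │
│ ╵ ┌───┬─╴ │
│↓  │   │   │
│ ╶─┼─╴ │ ╶─┤
│↳ ↓│↱ ↓│   │
├─┐ ╵ ╷ └─┬─┤
│ │↳ ↑│↳ ↓│ │
│ └───┴─┐ ╵ │
│       │↳ ↓│
│ ╷ ╶───┴─╴ │
│ │        B│
└─┴─────────┘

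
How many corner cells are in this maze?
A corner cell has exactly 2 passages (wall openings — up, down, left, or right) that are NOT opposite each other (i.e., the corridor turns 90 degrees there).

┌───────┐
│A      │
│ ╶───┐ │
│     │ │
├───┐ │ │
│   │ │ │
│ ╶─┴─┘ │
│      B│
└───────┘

Counting corner cells (2 non-opposite passages):
Total corners: 7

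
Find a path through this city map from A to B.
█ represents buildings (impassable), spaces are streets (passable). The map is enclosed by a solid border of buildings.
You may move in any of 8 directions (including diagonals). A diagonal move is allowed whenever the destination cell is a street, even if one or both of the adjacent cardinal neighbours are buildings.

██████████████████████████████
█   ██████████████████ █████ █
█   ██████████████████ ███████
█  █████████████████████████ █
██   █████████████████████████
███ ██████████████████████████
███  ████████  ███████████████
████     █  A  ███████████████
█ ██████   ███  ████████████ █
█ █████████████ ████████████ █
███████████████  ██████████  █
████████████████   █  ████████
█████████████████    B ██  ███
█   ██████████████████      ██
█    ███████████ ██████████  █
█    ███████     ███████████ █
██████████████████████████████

Finding the shortest path from A to B:
Movement: 8-directional
Path length: 9 steps
Directions: right → down-right → down-right → down-right → down-right → right → down-right → right → right

Solution:

██████████████████████████████
█   ██████████████████ █████ █
█   ██████████████████ ███████
█  █████████████████████████ █
██   █████████████████████████
███ ██████████████████████████
███  ████████  ███████████████
████     █  A↘ ███████████████
█ ██████   ███↘ ████████████ █
█ █████████████↘████████████ █
███████████████ ↘██████████  █
████████████████ →↘█  ████████
█████████████████  →→B ██  ███
█   ██████████████████      ██
█    ███████████ ██████████  █
█    ███████     ███████████ █
██████████████████████████████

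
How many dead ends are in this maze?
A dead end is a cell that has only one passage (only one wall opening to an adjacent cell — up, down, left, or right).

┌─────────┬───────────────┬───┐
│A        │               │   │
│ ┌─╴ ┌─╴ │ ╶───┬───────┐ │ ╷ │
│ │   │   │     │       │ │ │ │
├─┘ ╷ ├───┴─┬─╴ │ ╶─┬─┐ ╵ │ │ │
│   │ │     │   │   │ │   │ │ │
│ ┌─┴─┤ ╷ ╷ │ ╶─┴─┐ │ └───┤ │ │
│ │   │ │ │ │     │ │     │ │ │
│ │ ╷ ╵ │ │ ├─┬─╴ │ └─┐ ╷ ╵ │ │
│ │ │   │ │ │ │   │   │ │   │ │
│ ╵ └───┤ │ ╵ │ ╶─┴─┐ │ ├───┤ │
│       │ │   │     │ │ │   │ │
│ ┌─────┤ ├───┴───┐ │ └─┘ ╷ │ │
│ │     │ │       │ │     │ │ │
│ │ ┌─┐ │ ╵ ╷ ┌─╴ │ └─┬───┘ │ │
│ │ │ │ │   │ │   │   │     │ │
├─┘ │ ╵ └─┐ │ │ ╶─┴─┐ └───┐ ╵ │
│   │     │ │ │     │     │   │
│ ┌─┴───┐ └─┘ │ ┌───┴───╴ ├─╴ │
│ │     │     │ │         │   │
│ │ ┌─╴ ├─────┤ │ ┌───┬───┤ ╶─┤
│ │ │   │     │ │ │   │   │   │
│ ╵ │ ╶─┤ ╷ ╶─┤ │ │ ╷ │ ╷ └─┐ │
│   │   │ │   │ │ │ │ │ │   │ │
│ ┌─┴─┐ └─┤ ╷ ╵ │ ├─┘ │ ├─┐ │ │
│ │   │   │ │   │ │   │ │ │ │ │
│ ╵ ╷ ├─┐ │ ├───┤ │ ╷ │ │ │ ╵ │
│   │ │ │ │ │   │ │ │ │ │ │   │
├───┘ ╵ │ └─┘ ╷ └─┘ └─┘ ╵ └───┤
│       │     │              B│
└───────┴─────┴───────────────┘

Checking each cell for number of passages:

Dead ends found at positions:
  (1, 0)
  (1, 3)
  (2, 2)
  (2, 10)
  (4, 6)
  (5, 3)
  (5, 11)
  (7, 0)
  (7, 2)
  (7, 11)
  (8, 5)
  (8, 9)
  (10, 6)
  (11, 4)
  (11, 9)
  (12, 12)
  (13, 3)
  (13, 5)
  (13, 8)
  (13, 10)
  (14, 0)
  (14, 14)
Total dead ends: 22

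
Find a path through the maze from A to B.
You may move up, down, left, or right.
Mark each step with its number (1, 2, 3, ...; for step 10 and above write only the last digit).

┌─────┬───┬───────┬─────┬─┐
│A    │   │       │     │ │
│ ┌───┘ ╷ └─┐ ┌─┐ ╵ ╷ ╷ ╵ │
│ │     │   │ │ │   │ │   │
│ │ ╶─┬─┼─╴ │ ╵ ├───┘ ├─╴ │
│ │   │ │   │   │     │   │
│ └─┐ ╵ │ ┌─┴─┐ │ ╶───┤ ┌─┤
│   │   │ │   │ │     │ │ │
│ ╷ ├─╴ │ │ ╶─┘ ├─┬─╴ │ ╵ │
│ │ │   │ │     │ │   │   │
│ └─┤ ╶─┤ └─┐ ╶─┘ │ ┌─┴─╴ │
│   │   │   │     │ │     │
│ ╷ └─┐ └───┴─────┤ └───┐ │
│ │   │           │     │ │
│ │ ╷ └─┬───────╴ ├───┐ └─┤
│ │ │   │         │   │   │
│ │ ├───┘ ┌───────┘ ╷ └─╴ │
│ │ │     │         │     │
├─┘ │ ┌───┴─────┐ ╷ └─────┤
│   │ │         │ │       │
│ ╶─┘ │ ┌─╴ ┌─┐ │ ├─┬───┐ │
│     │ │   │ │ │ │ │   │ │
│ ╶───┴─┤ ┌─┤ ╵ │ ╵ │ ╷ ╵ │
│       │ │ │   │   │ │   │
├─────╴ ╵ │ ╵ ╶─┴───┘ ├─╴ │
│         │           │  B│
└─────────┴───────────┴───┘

Finding the shortest path through the maze:
Path length: 38 steps
Directions: down → down → down → down → down → right → down → down → down → down → left → down → down → right → right → right → down → right → up → up → right → up → right → right → down → down → left → down → right → right → right → right → up → up → right → down → right → down

Solution:

┌─────┬───┬───────┬─────┬─┐
│A    │   │       │     │ │
│ ┌───┘ ╷ └─┐ ┌─┐ ╵ ╷ ╷ ╵ │
│1│     │   │ │ │   │ │   │
│ │ ╶─┬─┼─╴ │ ╵ ├───┘ ├─╴ │
│2│   │ │   │   │     │   │
│ └─┐ ╵ │ ┌─┴─┐ │ ╶───┤ ┌─┤
│3  │   │ │   │ │     │ │ │
│ ╷ ├─╴ │ │ ╶─┘ ├─┬─╴ │ ╵ │
│4│ │   │ │     │ │   │   │
│ └─┤ ╶─┤ └─┐ ╶─┘ │ ┌─┴─╴ │
│5 6│   │   │     │ │     │
│ ╷ └─┐ └───┴─────┤ └───┐ │
│ │7  │           │     │ │
│ │ ╷ └─┬───────╴ ├───┐ └─┤
│ │8│   │         │   │   │
│ │ ├───┘ ┌───────┘ ╷ └─╴ │
│ │9│     │         │     │
├─┘ │ ┌───┴─────┐ ╷ └─────┤
│1 0│ │    2 3 4│ │       │
│ ╶─┘ │ ┌─╴ ┌─┐ │ ├─┬───┐ │
│2    │ │0 1│ │5│ │ │4 5│ │
│ ╶───┴─┤ ┌─┤ ╵ │ ╵ │ ╷ ╵ │
│3 4 5 6│9│ │7 6│   │3│6 7│
├─────╴ ╵ │ ╵ ╶─┴───┘ ├─╴ │
│      7 8│  8 9 0 1 2│  B│
└─────────┴───────────┴───┘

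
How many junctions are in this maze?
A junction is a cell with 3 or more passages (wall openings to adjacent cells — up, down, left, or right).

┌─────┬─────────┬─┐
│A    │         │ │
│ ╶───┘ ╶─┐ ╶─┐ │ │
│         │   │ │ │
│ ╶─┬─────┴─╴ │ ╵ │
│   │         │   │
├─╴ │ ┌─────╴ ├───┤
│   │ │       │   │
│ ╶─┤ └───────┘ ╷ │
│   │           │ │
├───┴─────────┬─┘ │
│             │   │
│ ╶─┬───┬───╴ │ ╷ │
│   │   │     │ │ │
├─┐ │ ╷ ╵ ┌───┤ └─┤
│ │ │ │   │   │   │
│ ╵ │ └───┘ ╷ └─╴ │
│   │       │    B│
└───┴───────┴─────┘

Checking each cell for number of passages:

Junctions found (3+ passages):
  (0, 5): 3 passages
  (1, 0): 3 passages
  (1, 3): 3 passages
  (2, 6): 3 passages
  (5, 8): 3 passages
Total junctions: 5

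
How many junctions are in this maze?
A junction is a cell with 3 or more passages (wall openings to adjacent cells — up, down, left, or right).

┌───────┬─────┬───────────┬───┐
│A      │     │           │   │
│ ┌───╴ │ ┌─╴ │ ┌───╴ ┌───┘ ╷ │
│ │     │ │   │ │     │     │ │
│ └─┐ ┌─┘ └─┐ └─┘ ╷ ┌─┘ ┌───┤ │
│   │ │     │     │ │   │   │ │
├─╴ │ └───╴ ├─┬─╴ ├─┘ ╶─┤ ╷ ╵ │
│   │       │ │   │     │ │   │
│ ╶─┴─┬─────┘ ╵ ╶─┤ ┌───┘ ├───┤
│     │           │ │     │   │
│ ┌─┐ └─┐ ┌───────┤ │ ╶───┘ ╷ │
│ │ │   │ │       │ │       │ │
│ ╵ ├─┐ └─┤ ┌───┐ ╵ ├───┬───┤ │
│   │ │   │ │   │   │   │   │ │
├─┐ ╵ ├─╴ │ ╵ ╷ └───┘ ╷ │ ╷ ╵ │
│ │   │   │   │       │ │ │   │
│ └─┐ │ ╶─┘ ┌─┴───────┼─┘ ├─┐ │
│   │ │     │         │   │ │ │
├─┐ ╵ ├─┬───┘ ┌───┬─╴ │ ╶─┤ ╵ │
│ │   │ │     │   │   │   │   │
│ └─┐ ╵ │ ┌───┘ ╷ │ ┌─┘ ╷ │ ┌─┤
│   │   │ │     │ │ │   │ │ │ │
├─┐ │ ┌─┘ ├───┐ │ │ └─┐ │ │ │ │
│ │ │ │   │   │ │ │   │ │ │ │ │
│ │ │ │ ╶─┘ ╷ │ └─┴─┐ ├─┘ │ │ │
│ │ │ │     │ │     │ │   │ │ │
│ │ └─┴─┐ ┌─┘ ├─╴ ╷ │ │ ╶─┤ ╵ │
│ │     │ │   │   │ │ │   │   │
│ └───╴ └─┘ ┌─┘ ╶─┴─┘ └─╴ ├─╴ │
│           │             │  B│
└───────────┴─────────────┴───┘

Checking each cell for number of passages:

Junctions found (3+ passages):
  (0, 10): 3 passages
  (1, 2): 3 passages
  (1, 6): 3 passages
  (1, 9): 3 passages
  (2, 4): 3 passages
  (2, 8): 3 passages
  (3, 10): 3 passages
  (4, 0): 3 passages
  (4, 4): 3 passages
  (4, 6): 3 passages
  (4, 7): 3 passages
  (6, 1): 3 passages
  (7, 2): 3 passages
  (7, 5): 3 passages
  (7, 14): 3 passages
  (9, 2): 3 passages
  (9, 11): 3 passages
  (9, 13): 3 passages
  (10, 2): 3 passages
  (10, 7): 3 passages
  (10, 11): 3 passages
  (12, 4): 3 passages
  (12, 8): 3 passages
  (13, 14): 3 passages
  (14, 3): 3 passages
  (14, 7): 3 passages
  (14, 10): 3 passages
Total junctions: 27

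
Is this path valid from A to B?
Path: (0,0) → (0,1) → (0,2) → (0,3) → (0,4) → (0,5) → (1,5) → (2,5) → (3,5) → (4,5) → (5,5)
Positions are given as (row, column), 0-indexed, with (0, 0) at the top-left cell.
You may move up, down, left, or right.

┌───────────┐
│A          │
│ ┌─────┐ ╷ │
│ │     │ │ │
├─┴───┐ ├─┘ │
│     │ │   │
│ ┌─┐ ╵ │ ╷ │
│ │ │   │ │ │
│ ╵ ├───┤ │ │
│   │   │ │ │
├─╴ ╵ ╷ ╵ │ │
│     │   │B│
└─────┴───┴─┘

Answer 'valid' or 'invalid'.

Checking path validity:
Result: All consecutive moves are passable.

valid

Correct solution:

┌───────────┐
│A → → → → ↓│
│ ┌─────┐ ╷ │
│ │     │ │↓│
├─┴───┐ ├─┘ │
│     │ │  ↓│
│ ┌─┐ ╵ │ ╷ │
│ │ │   │ │↓│
│ ╵ ├───┤ │ │
│   │   │ │↓│
├─╴ ╵ ╷ ╵ │ │
│     │   │B│
└─────┴───┴─┘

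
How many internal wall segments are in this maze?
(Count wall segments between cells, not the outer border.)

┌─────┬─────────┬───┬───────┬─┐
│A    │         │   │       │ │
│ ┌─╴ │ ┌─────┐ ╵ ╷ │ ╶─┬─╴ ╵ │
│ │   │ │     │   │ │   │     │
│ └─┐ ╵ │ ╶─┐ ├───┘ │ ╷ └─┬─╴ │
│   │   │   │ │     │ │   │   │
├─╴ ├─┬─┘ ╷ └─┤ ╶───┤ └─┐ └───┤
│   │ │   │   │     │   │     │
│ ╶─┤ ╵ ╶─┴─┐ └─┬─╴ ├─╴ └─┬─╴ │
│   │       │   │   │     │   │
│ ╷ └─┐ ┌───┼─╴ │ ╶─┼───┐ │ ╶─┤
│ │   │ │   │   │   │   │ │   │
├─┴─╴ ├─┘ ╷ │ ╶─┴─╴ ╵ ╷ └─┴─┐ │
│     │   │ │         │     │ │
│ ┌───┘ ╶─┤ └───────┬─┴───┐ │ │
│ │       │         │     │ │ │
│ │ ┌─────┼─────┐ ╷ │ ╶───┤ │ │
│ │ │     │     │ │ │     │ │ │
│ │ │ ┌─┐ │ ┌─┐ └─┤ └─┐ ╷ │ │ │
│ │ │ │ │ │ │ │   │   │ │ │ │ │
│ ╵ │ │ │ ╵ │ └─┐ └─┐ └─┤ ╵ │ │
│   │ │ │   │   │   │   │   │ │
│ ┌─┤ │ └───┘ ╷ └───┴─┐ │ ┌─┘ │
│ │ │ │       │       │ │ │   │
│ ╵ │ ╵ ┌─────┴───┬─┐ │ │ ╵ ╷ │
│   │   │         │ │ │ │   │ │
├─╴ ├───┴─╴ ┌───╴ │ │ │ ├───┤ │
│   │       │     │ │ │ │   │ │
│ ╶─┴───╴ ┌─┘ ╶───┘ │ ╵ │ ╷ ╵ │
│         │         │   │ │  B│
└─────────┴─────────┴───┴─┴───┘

Counting internal wall segments:
Total internal walls: 196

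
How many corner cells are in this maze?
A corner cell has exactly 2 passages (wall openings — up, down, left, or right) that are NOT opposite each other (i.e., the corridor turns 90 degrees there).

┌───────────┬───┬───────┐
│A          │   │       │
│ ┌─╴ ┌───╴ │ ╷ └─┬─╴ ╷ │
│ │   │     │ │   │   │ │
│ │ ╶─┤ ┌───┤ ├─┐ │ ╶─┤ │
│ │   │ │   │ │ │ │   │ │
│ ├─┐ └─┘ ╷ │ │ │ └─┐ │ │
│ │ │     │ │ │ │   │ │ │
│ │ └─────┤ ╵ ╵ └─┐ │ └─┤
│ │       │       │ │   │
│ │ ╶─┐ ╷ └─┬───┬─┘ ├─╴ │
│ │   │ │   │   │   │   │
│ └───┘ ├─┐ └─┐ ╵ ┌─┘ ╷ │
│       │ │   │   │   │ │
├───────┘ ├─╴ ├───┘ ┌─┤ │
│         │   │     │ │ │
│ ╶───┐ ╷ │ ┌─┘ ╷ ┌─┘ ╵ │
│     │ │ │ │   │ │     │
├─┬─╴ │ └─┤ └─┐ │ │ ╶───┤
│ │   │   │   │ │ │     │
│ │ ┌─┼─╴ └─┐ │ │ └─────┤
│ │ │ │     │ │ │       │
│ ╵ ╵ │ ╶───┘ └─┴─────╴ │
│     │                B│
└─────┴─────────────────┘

Counting corner cells (2 non-opposite passages):
Total corners: 65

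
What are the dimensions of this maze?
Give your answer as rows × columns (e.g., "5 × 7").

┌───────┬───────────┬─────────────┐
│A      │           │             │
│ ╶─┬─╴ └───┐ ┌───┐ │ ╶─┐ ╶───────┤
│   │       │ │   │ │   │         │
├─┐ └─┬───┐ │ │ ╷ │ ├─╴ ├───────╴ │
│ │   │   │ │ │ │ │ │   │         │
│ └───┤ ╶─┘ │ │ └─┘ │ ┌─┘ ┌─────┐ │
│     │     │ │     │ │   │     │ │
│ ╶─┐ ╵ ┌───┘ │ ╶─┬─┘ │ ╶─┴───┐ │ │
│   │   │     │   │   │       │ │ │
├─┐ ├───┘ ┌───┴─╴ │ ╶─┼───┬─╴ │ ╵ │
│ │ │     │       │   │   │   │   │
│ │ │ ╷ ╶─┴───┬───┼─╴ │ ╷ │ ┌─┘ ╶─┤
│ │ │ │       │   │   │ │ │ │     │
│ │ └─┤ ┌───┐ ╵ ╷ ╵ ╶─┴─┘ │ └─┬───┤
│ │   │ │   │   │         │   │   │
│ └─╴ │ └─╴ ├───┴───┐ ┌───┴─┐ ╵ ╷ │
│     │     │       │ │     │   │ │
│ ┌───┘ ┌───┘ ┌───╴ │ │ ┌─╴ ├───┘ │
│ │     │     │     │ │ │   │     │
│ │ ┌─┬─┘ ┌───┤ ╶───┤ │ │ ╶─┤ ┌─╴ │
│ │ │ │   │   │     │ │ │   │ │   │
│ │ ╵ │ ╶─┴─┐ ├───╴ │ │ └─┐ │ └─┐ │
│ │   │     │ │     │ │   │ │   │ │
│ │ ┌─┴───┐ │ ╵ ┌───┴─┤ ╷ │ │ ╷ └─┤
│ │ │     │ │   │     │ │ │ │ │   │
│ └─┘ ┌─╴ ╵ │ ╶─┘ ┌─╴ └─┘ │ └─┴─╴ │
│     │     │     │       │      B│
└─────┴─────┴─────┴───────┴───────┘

Counting the maze dimensions:
Rows (vertical): 14
Columns (horizontal): 17
Dimensions: 14 × 17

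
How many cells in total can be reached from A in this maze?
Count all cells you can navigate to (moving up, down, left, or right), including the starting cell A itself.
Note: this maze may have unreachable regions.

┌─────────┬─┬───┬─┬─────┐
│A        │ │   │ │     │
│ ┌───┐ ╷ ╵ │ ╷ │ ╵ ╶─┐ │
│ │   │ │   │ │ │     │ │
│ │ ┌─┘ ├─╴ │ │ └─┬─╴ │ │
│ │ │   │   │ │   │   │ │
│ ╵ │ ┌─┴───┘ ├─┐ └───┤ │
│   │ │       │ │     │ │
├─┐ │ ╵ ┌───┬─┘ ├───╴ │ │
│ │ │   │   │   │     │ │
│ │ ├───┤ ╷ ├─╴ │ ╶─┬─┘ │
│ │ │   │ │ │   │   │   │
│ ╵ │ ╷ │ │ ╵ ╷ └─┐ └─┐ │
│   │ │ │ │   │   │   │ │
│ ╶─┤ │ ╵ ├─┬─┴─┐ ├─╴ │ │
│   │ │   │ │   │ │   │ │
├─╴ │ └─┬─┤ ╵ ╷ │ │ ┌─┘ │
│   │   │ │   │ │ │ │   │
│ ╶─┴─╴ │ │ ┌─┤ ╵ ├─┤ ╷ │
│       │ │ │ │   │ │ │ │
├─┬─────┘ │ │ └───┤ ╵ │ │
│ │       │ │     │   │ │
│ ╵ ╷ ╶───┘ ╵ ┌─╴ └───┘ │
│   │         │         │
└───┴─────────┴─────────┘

Using BFS/flood-fill to find all reachable cells from A:
Maze size: 12 × 12 = 144 total cells
All cells are reachable — the maze is fully connected.
Reachable cells: 144

Reachable region (· marks reachable cells):

┌─────────┬─┬───┬─┬─────┐
│A · · · ·│·│· ·│·│· · ·│
│ ┌───┐ ╷ ╵ │ ╷ │ ╵ ╶─┐ │
│·│· ·│·│· ·│·│·│· · ·│·│
│ │ ┌─┘ ├─╴ │ │ └─┬─╴ │ │
│·│·│· ·│· ·│·│· ·│· ·│·│
│ ╵ │ ┌─┴───┘ ├─┐ └───┤ │
│· ·│·│· · · ·│·│· · ·│·│
├─┐ │ ╵ ┌───┬─┘ ├───╴ │ │
│·│·│· ·│· ·│· ·│· · ·│·│
│ │ ├───┤ ╷ ├─╴ │ ╶─┬─┘ │
│·│·│· ·│·│·│· ·│· ·│· ·│
│ ╵ │ ╷ │ │ ╵ ╷ └─┐ └─┐ │
│· ·│·│·│·│· ·│· ·│· ·│·│
│ ╶─┤ │ ╵ ├─┬─┴─┐ ├─╴ │ │
│· ·│·│· ·│·│· ·│·│· ·│·│
├─╴ │ └─┬─┤ ╵ ╷ │ │ ┌─┘ │
│· ·│· ·│·│· ·│·│·│·│· ·│
│ ╶─┴─╴ │ │ ┌─┤ ╵ ├─┤ ╷ │
│· · · ·│·│·│·│· ·│·│·│·│
├─┬─────┘ │ │ └───┤ ╵ │ │
│·│· · · ·│·│· · ·│· ·│·│
│ ╵ ╷ ╶───┘ ╵ ┌─╴ └───┘ │
│· ·│· · · · ·│· · · · ·│
└───┴─────────┴─────────┘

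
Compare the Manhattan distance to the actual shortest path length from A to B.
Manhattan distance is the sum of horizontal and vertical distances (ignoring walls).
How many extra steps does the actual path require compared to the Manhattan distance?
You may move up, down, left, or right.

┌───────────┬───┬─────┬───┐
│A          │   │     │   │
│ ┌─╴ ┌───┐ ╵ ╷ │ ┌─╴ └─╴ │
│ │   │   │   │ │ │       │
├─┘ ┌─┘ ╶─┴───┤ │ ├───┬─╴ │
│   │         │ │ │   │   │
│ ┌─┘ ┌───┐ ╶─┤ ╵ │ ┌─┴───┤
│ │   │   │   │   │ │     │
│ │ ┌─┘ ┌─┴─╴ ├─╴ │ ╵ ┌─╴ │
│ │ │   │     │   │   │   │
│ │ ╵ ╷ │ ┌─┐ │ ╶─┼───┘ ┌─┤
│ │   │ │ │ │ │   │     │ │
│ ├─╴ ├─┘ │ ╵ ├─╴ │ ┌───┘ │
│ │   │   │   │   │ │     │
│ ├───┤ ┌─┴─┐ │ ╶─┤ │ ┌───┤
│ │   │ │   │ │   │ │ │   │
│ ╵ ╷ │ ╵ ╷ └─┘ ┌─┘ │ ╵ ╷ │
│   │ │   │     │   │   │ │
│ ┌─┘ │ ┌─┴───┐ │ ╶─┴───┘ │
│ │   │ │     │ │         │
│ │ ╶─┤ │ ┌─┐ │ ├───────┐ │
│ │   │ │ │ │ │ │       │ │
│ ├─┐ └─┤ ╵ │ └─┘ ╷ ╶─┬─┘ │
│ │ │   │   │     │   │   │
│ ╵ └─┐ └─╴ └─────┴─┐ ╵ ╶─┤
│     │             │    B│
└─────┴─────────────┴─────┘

Manhattan distance: |12 - 0| + |12 - 0| = 24
Actual path length: 42
Extra steps: 42 - 24 = 18

Solution:

┌───────────┬───┬─────┬───┐
│A → ↓      │   │     │   │
│ ┌─╴ ┌───┐ ╵ ╷ │ ┌─╴ └─╴ │
│ │↓ ↲│   │   │ │ │       │
├─┘ ┌─┘ ╶─┴───┤ │ ├───┬─╴ │
│↓ ↲│         │ │ │   │   │
│ ┌─┘ ┌───┐ ╶─┤ ╵ │ ┌─┴───┤
│↓│   │   │   │   │ │     │
│ │ ┌─┘ ┌─┴─╴ ├─╴ │ ╵ ┌─╴ │
│↓│ │   │     │   │   │   │
│ │ ╵ ╷ │ ┌─┐ │ ╶─┼───┘ ┌─┤
│↓│   │ │ │ │ │   │     │ │
│ ├─╴ ├─┘ │ ╵ ├─╴ │ ┌───┘ │
│↓│   │   │   │   │ │     │
│ ├───┤ ┌─┴─┐ │ ╶─┤ │ ┌───┤
│↓│↱ ↓│ │   │ │   │ │ │   │
│ ╵ ╷ │ ╵ ╷ └─┘ ┌─┘ │ ╵ ╷ │
│↳ ↑│↓│   │     │   │   │ │
│ ┌─┘ │ ┌─┴───┐ │ ╶─┴───┘ │
│ │↓ ↲│ │↱ → ↓│ │         │
│ │ ╶─┤ │ ┌─┐ │ ├───────┐ │
│ │↳ ↓│ │↑│ │↓│ │↱ ↓    │ │
│ ├─┐ └─┤ ╵ │ └─┘ ╷ ╶─┬─┘ │
│ │ │↳ ↓│↑ ↰│↳ → ↑│↳ ↓│   │
│ ╵ └─┐ └─╴ └─────┴─┐ ╵ ╶─┤
│     │↳ → ↑        │↳ → B│
└─────┴─────────────┴─────┘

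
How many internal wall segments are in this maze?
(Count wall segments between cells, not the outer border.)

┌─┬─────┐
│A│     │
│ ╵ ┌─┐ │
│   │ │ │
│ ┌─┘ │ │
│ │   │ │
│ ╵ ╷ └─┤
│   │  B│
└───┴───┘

Counting internal wall segments:
Total internal walls: 9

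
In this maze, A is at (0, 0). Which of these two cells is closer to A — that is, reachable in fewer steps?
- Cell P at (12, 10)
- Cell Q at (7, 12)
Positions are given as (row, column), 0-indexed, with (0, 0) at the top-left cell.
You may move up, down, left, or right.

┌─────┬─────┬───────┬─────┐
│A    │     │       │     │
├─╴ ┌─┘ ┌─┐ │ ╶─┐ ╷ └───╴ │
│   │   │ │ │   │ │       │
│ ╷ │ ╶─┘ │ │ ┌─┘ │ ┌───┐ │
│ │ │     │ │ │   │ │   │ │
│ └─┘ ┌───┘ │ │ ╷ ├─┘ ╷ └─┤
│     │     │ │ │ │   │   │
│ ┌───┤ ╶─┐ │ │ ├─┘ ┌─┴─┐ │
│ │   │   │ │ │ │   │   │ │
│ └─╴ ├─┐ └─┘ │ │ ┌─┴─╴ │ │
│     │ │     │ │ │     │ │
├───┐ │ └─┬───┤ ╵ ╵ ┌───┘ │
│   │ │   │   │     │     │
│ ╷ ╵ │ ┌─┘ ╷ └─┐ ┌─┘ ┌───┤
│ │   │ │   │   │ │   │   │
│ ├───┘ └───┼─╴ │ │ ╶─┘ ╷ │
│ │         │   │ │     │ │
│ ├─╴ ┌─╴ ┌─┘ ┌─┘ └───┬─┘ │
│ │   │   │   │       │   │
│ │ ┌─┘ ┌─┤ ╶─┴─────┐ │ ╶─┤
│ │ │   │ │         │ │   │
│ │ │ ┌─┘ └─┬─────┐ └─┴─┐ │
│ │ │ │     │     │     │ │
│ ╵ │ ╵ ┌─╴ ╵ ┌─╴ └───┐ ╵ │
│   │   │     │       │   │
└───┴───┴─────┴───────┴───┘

Shortest path A → P at (12, 10): 46 steps
Shortest path A → Q at (7, 12): 59 steps

P is closer (46 steps vs 59 steps).

Path to P:

┌─────┬─────┬───────┬─────┐
│A ↓  │     │       │     │
├─╴ ┌─┘ ┌─┐ │ ╶─┐ ╷ └───╴ │
│↓ ↲│   │ │ │   │ │       │
│ ╷ │ ╶─┘ │ │ ┌─┘ │ ┌───┐ │
│↓│ │     │ │ │   │ │   │ │
│ └─┘ ┌───┘ │ │ ╷ ├─┘ ╷ └─┤
│↓    │     │ │ │ │   │   │
│ ┌───┤ ╶─┐ │ │ ├─┘ ┌─┴─┐ │
│↓│   │   │ │ │ │   │   │ │
│ └─╴ ├─┐ └─┘ │ │ ┌─┴─╴ │ │
│↳ → ↓│ │     │ │ │     │ │
├───┐ │ └─┬───┤ ╵ ╵ ┌───┘ │
│↓ ↰│↓│   │   │     │     │
│ ╷ ╵ │ ┌─┘ ╷ └─┐ ┌─┘ ┌───┤
│↓│↑ ↲│ │   │   │ │   │   │
│ ├───┘ └───┼─╴ │ │ ╶─┘ ╷ │
│↓│  ↱ → ↓  │   │ │     │ │
│ ├─╴ ┌─╴ ┌─┘ ┌─┘ └───┬─┘ │
│↓│↱ ↑│↓ ↲│   │       │   │
│ │ ┌─┘ ┌─┤ ╶─┴─────┐ │ ╶─┤
│↓│↑│↓ ↲│ │         │ │   │
│ │ │ ┌─┘ └─┬─────┐ └─┴─┐ │
│↓│↑│↓│↱ → ↓│↱ → ↓│     │ │
│ ╵ │ ╵ ┌─╴ ╵ ┌─╴ └───┐ ╵ │
│↳ ↑│↳ ↑│  ↳ ↑│  ↳ → P│   │
└───┴───┴─────┴───────┴───┘

Path to Q:

┌─────┬─────┬───────┬─────┐
│A ↓  │↱ → ↓│↱ → ↓  │     │
├─╴ ┌─┘ ┌─┐ │ ╶─┐ ╷ └───╴ │
│↓ ↲│↱ ↑│ │↓│↑  │↓│       │
│ ╷ │ ╶─┘ │ │ ┌─┘ │ ┌───┐ │
│↓│ │↑    │↓│↑│↓ ↲│ │↱ ↓│ │
│ └─┘ ┌───┘ │ │ ╷ ├─┘ ╷ └─┤
│↳ → ↑│↓ ← ↲│↑│↓│ │↱ ↑│↳ ↓│
│ ┌───┤ ╶─┐ │ │ ├─┘ ┌─┴─┐ │
│ │   │↳ ↓│ │↑│↓│↱ ↑│   │↓│
│ └─╴ ├─┐ └─┘ │ │ ┌─┴─╴ │ │
│     │ │↳ → ↑│↓│↑│     │↓│
├───┐ │ └─┬───┤ ╵ ╵ ┌───┘ │
│   │ │   │   │↳ ↑  │↓ ← ↲│
│ ╷ ╵ │ ┌─┘ ╷ └─┐ ┌─┘ ┌───┤
│ │   │ │   │   │ │↓ ↲│↱ Q│
│ ├───┘ └───┼─╴ │ │ ╶─┘ ╷ │
│ │         │   │ │↳ → ↑│ │
│ ├─╴ ┌─╴ ┌─┘ ┌─┘ └───┬─┘ │
│ │   │   │   │       │   │
│ │ ┌─┘ ┌─┤ ╶─┴─────┐ │ ╶─┤
│ │ │   │ │         │ │   │
│ │ │ ┌─┘ └─┬─────┐ └─┴─┐ │
│ │ │ │     │     │     │ │
│ ╵ │ ╵ ┌─╴ ╵ ┌─╴ └───┐ ╵ │
│   │   │     │       │   │
└───┴───┴─────┴───────┴───┘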